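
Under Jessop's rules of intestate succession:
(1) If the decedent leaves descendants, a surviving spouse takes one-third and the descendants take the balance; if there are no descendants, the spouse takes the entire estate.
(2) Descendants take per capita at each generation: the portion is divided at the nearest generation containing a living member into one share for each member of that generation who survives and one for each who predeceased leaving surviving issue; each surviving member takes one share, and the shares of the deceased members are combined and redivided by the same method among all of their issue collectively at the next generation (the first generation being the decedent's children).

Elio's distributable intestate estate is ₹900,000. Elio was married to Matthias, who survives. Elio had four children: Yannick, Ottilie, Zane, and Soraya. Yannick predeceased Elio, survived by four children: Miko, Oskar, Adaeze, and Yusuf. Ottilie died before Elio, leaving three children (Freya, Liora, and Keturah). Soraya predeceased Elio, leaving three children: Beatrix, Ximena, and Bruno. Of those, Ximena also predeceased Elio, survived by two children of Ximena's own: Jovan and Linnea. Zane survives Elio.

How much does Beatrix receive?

Matthias takes one-third of ₹900,000 = ₹300,000. The remaining ₹600,000 passes to the descendants.
The descendants' portion (₹600,000) is divided at the children's generation into 4 shares of ₹150,000. Zane takes ₹150,000. The 3 shares of the deceased (Yannick, Ottilie, and Soraya) are combined into a pool of ₹450,000.
That pool (₹450,000) is divided at the grandchildren's generation into 10 shares of ₹45,000. Miko, Oskar, Adaeze, Yusuf, Freya, Liora, Keturah, Beatrix, and Bruno each take ₹45,000. The remaining share for the deceased Ximena (₹45,000) is carried to the next generation.
That pool (₹45,000) is divided at the great-grandchildren's generation equally among Jovan and Linnea: ₹22,500 each.

Beatrix receives ₹45,000.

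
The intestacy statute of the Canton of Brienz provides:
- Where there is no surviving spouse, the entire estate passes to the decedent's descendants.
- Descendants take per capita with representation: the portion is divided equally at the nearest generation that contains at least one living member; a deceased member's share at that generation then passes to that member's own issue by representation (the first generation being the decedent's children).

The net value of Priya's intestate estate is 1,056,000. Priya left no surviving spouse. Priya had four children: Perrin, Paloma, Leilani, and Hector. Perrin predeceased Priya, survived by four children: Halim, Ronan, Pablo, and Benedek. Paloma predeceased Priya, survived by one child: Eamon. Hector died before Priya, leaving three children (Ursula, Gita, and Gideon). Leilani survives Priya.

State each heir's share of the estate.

The entire 1,056,000 passes to the descendants.
That amount (1,056,000) is divided into 4 shares of 264,000: Leilani takes 264,000; Perrin's 264,000 share passes to Perrin's issue; Paloma's 264,000 share passes to Paloma's issue; Hector's 264,000 share passes to Hector's issue.
Perrin's share (264,000) is divided into 4 shares of 66,000: Halim, Ronan, Pablo, and Benedek each take 66,000.
Paloma's share (264,000) passes entirely to Eamon.
Hector's share (264,000) is divided into 3 shares of 88,000: Ursula, Gita, and Gideon each take 88,000.

Halim: 66,000; Ronan: 66,000; Pablo: 66,000; Benedek: 66,000; Eamon: 264,000; Leilani: 264,000; Ursula: 88,000; Gita: 88,000; Gideon: 88,000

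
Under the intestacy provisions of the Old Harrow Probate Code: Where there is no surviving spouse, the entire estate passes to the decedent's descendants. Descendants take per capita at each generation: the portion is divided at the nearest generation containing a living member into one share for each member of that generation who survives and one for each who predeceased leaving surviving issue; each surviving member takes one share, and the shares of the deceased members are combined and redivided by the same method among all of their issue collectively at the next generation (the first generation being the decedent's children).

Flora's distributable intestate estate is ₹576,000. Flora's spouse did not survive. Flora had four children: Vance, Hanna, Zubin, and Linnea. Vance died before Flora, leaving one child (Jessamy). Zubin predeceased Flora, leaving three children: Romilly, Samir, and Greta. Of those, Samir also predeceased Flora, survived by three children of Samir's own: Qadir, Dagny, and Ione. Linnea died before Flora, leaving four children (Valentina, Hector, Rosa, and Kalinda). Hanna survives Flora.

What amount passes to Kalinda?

Kalinda receives ₹54,000.

The entire ₹576,000 passes to the descendants.
That amount (₹576,000) is divided at the children's generation into 4 shares of ₹144,000. Hanna takes ₹144,000. The 3 shares of the deceased (Vance, Zubin, and Linnea) are combined into a pool of ₹432,000.
That pool (₹432,000) is divided at the grandchildren's generation into 8 shares of ₹54,000. Jessamy, Romilly, Greta, Valentina, Hector, Rosa, and Kalinda each take ₹54,000. The remaining share for the deceased Samir (₹54,000) is carried to the next generation.
That pool (₹54,000) is divided at the great-grandchildren's generation equally among Qadir, Dagny, and Ione: ₹18,000 each.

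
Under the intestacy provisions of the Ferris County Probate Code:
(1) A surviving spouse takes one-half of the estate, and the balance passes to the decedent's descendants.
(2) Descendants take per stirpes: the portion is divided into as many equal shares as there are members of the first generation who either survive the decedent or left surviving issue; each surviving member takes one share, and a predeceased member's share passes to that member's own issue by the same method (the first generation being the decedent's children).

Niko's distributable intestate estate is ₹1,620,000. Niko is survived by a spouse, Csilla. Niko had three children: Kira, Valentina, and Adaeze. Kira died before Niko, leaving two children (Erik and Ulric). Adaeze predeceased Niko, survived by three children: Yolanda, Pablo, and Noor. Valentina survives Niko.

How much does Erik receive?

Csilla takes one-half of ₹1,620,000 = ₹810,000. The remaining ₹810,000 passes to the descendants.
The descendants' portion (₹810,000) is divided into 3 shares of ₹270,000: Valentina takes ₹270,000; Kira's ₹270,000 share passes to Kira's issue; Adaeze's ₹270,000 share passes to Adaeze's issue.
Kira's share (₹270,000) is divided into 2 shares of ₹135,000: Erik and Ulric each take ₹135,000.
Adaeze's share (₹270,000) is divided into 3 shares of ₹90,000: Yolanda, Pablo, and Noor each take ₹90,000.

Erik receives ₹135,000.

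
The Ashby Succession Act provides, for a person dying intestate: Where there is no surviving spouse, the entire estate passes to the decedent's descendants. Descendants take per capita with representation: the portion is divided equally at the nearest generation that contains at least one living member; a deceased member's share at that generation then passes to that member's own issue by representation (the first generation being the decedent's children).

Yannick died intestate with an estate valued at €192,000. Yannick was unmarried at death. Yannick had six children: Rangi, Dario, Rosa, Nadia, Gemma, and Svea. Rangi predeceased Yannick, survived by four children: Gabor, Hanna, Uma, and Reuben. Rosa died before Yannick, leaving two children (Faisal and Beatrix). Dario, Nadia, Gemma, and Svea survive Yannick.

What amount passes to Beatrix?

Beatrix receives €16,000.

The entire €192,000 passes to the descendants.
That amount (€192,000) is divided into 6 shares of €32,000: Dario, Nadia, Gemma, and Svea each take €32,000; Rangi's €32,000 share passes to Rangi's issue; Rosa's €32,000 share passes to Rosa's issue.
Rangi's share (€32,000) is divided into 4 shares of €8,000: Gabor, Hanna, Uma, and Reuben each take €8,000.
Rosa's share (€32,000) is divided into 2 shares of €16,000: Faisal and Beatrix each take €16,000.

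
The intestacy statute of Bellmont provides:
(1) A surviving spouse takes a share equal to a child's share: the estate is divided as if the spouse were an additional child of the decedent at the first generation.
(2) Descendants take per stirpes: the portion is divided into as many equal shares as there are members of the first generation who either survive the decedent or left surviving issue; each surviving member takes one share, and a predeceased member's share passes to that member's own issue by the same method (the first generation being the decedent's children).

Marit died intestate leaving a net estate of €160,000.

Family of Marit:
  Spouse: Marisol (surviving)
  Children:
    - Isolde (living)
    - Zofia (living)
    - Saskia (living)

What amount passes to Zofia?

The spouse counts as an additional share at the children's level, so there are 4 primary shares of €40,000. Marisol takes one such share (€40,000).
The children's combined portion (€120,000) is divided into 3 shares of €40,000: Isolde, Zofia, and Saskia each take €40,000.

Zofia receives €40,000.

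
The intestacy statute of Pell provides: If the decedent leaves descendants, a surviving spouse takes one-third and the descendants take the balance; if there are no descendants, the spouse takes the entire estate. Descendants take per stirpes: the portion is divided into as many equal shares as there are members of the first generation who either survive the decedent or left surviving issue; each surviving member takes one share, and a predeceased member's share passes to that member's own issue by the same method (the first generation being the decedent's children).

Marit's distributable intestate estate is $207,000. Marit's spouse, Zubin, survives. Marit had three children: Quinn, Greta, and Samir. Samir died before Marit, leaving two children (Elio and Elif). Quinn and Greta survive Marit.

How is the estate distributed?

Zubin takes one-third of $207,000 = $69,000. The remaining $138,000 passes to the descendants.
The descendants' portion ($138,000) is divided into 3 shares of $46,000: Quinn and Greta each take $46,000; Samir's $46,000 share passes to Samir's issue.
Samir's share ($46,000) is divided into 2 shares of $23,000: Elio and Elif each take $23,000.

Zubin: $69,000; Quinn: $46,000; Greta: $46,000; Elio: $23,000; Elif: $23,000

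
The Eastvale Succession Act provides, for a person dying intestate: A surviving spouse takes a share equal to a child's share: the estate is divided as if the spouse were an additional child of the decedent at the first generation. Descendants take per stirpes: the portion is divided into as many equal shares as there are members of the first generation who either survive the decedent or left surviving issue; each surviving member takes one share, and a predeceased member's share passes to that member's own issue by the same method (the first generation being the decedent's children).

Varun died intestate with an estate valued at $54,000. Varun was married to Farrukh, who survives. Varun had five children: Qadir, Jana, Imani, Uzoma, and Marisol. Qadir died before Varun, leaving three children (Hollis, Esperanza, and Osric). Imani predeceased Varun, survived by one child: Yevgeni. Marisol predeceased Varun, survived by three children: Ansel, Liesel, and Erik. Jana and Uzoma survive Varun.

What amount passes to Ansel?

Ansel receives $3,000.

The spouse counts as an additional share at the children's level, so there are 6 primary shares of $9,000. Farrukh takes one such share ($9,000).
The children's combined portion ($45,000) is divided into 5 shares of $9,000: Jana and Uzoma each take $9,000; Qadir's $9,000 share passes to Qadir's issue; Imani's $9,000 share passes to Imani's issue; Marisol's $9,000 share passes to Marisol's issue.
Qadir's share ($9,000) is divided into 3 shares of $3,000: Hollis, Esperanza, and Osric each take $3,000.
Imani's share ($9,000) passes entirely to Yevgeni.
Marisol's share ($9,000) is divided into 3 shares of $3,000: Ansel, Liesel, and Erik each take $3,000.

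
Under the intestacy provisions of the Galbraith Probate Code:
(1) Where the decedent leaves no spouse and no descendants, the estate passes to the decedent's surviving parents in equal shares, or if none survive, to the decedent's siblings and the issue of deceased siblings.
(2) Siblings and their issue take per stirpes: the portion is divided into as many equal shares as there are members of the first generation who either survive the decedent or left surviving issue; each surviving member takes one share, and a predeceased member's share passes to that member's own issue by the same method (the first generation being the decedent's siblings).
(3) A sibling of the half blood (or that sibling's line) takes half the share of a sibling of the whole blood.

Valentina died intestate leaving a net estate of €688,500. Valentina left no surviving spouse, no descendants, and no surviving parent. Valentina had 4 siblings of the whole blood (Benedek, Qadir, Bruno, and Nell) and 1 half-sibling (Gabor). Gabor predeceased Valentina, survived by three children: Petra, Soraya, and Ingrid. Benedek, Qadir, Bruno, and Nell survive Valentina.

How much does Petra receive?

Petra receives €25,500.

The entire €688,500 passes to the siblings and their issue.
Counting each half-blood sibling's line as half a unit, there are 9/2 units in €688,500, so one unit is €153,000. Whole-blood lines (Benedek, Qadir, Bruno, and Nell) take €153,000 each; half-blood lines (Gabor) take €76,500 each.
Gabor's share (€76,500) is divided into 3 shares of €25,500: Petra, Soraya, and Ingrid each take €25,500.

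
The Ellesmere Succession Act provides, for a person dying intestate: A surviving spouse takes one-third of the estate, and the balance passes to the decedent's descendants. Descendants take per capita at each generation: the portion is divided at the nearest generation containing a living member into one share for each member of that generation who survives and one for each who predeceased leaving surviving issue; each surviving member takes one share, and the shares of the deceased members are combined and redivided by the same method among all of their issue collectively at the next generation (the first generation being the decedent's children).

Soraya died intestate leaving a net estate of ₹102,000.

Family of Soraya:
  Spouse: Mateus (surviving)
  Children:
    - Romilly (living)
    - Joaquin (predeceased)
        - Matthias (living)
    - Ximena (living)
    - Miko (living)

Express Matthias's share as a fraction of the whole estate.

Matthias receives 1/6 of the estate.

Mateus takes one-third of ₹102,000 = ₹34,000. The remaining ₹68,000 passes to the descendants.
The descendants' portion (₹68,000) is divided at the children's generation into 4 shares of ₹17,000. Romilly, Ximena, and Miko each take ₹17,000. The remaining share for the deceased Joaquin (₹17,000) is carried to the next generation.
That pool (₹17,000) passes entirely to Matthias, the sole taker at the grandchildren's generation.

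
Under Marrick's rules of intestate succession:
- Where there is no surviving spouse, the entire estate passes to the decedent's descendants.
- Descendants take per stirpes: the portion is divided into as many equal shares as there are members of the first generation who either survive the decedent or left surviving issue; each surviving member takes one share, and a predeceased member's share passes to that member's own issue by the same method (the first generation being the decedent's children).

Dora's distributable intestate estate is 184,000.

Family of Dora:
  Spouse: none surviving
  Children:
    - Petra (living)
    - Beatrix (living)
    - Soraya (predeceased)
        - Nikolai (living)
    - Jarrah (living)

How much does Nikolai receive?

Nikolai receives 46,000.

The entire 184,000 passes to the descendants.
That amount (184,000) is divided into 4 shares of 46,000: Petra, Beatrix, and Jarrah each take 46,000; Soraya's 46,000 share passes to Soraya's issue.
Soraya's share (46,000) passes entirely to Nikolai.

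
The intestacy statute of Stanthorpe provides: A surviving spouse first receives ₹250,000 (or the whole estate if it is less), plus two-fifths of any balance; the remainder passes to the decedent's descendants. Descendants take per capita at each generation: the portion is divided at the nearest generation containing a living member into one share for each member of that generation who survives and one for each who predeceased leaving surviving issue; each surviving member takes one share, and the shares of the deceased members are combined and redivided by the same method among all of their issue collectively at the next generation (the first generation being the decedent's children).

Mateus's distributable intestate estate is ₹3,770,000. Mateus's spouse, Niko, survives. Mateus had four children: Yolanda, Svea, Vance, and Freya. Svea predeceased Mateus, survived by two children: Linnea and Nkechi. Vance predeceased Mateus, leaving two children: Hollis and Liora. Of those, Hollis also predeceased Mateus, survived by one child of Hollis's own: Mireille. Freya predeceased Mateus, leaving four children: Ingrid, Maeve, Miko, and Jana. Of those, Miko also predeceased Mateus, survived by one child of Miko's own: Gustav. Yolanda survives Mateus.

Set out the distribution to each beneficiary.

Niko first takes ₹250,000, leaving a balance of ₹3,520,000. Niko then takes two-fifths of the balance (₹1,408,000), for a total of ₹1,658,000. The remaining ₹2,112,000 passes to the descendants.
The descendants' portion (₹2,112,000) is divided at the children's generation into 4 shares of ₹528,000. Yolanda takes ₹528,000. The 3 shares of the deceased (Svea, Vance, and Freya) are combined into a pool of ₹1,584,000.
That pool (₹1,584,000) is divided at the grandchildren's generation into 8 shares of ₹198,000. Linnea, Nkechi, Liora, Ingrid, Maeve, and Jana each take ₹198,000. The 2 shares of the deceased (Hollis and Miko) are combined into a pool of ₹396,000.
That pool (₹396,000) is divided at the great-grandchildren's generation equally among Mireille and Gustav: ₹198,000 each.

Niko: ₹1,658,000; Yolanda: ₹528,000; Linnea: ₹198,000; Nkechi: ₹198,000; Mireille: ₹198,000; Liora: ₹198,000; Ingrid: ₹198,000; Maeve: ₹198,000; Gustav: ₹198,000; Jana: ₹198,000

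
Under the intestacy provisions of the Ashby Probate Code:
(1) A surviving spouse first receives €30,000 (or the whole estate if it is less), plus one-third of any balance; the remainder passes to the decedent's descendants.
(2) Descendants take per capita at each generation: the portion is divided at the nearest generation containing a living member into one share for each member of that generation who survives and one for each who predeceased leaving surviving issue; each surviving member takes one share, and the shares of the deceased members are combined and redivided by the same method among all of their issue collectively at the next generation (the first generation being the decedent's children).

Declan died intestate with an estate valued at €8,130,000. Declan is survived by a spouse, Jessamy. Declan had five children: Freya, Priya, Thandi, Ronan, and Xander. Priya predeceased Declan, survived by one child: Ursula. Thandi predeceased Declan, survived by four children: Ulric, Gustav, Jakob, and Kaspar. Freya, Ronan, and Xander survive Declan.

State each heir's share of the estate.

Jessamy: €2,730,000; Freya: €1,080,000; Ursula: €432,000; Ulric: €432,000; Gustav: €432,000; Jakob: €432,000; Kaspar: €432,000; Ronan: €1,080,000; Xander: €1,080,000

Jessamy first takes €30,000, leaving a balance of €8,100,000. Jessamy then takes one-third of the balance (€2,700,000), for a total of €2,730,000. The remaining €5,400,000 passes to the descendants.
The descendants' portion (€5,400,000) is divided at the children's generation into 5 shares of €1,080,000. Freya, Ronan, and Xander each take €1,080,000. The 2 shares of the deceased (Priya and Thandi) are combined into a pool of €2,160,000.
That pool (€2,160,000) is divided at the grandchildren's generation equally among Ursula, Ulric, Gustav, Jakob, and Kaspar: €432,000 each.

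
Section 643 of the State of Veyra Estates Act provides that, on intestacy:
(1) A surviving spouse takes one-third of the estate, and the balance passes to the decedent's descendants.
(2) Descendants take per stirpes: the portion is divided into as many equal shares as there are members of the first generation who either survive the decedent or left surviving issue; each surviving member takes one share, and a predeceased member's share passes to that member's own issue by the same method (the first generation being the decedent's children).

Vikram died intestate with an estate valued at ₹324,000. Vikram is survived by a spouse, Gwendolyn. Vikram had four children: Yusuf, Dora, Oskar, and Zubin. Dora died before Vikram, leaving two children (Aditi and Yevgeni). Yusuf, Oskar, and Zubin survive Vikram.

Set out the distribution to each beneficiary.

Gwendolyn: ₹108,000; Yusuf: ₹54,000; Aditi: ₹27,000; Yevgeni: ₹27,000; Oskar: ₹54,000; Zubin: ₹54,000

Gwendolyn takes one-third of ₹324,000 = ₹108,000. The remaining ₹216,000 passes to the descendants.
The descendants' portion (₹216,000) is divided into 4 shares of ₹54,000: Yusuf, Oskar, and Zubin each take ₹54,000; Dora's ₹54,000 share passes to Dora's issue.
Dora's share (₹54,000) is divided into 2 shares of ₹27,000: Aditi and Yevgeni each take ₹27,000.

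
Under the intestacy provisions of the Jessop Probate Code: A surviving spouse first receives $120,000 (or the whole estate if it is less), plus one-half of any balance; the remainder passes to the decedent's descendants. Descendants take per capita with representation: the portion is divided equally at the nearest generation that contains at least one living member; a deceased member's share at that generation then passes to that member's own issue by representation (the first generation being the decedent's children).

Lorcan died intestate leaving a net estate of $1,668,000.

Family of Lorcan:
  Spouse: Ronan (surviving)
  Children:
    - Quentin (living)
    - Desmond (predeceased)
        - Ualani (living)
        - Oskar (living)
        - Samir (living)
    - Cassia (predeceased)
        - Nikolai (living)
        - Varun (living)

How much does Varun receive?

Ronan first takes $120,000, leaving a balance of $1,548,000. Ronan then takes one-half of the balance ($774,000), for a total of $894,000. The remaining $774,000 passes to the descendants.
The descendants' portion ($774,000) is divided into 3 shares of $258,000: Quentin takes $258,000; Desmond's $258,000 share passes to Desmond's issue; Cassia's $258,000 share passes to Cassia's issue.
Desmond's share ($258,000) is divided into 3 shares of $86,000: Ualani, Oskar, and Samir each take $86,000.
Cassia's share ($258,000) is divided into 2 shares of $129,000: Nikolai and Varun each take $129,000.

Varun receives $129,000.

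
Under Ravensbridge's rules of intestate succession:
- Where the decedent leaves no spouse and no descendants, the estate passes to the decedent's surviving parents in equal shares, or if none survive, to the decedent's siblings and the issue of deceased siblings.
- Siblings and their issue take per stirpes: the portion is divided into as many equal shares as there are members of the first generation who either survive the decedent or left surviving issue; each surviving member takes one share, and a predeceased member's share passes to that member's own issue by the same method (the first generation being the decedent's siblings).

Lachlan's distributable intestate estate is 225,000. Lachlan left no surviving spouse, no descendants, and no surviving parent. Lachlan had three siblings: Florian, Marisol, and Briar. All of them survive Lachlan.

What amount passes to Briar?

Briar receives 75,000.

The entire 225,000 passes to the siblings and their issue.
That amount (225,000) is divided into 3 shares of 75,000: Florian, Marisol, and Briar each take 75,000.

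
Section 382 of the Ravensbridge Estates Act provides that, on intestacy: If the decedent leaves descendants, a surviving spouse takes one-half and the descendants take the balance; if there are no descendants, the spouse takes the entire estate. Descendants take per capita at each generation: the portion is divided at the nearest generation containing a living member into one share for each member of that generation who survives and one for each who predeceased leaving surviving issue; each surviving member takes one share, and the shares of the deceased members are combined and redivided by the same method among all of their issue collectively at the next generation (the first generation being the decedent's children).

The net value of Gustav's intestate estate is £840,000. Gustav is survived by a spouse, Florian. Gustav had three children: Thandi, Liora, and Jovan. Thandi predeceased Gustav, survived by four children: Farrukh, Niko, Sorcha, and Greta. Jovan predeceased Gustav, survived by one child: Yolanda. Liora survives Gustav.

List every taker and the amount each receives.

Florian: £420,000; Farrukh: £56,000; Niko: £56,000; Sorcha: £56,000; Greta: £56,000; Liora: £140,000; Yolanda: £56,000

Florian takes one-half of £840,000 = £420,000. The remaining £420,000 passes to the descendants.
The descendants' portion (£420,000) is divided at the children's generation into 3 shares of £140,000. Liora takes £140,000. The 2 shares of the deceased (Thandi and Jovan) are combined into a pool of £280,000.
That pool (£280,000) is divided at the grandchildren's generation equally among Farrukh, Niko, Sorcha, Greta, and Yolanda: £56,000 each.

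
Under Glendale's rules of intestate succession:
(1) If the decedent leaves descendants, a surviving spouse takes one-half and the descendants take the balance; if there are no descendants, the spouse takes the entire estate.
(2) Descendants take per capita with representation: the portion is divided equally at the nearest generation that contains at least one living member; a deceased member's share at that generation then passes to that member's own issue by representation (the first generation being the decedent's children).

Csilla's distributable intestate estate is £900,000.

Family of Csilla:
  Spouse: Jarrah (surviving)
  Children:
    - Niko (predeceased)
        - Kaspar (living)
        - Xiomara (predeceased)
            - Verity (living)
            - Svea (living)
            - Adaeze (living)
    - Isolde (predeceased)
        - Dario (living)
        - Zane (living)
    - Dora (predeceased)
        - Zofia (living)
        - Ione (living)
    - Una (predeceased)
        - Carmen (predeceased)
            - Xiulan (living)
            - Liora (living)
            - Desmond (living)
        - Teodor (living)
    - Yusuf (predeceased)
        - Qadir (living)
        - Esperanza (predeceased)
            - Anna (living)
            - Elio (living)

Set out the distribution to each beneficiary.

Jarrah: £450,000; Kaspar: £45,000; Verity: £15,000; Svea: £15,000; Adaeze: £15,000; Dario: £45,000; Zane: £45,000; Zofia: £45,000; Ione: £45,000; Xiulan: £15,000; Liora: £15,000; Desmond: £15,000; Teodor: £45,000; Qadir: £45,000; Anna: £22,500; Elio: £22,500

Jarrah takes one-half of £900,000 = £450,000. The remaining £450,000 passes to the descendants.
No child survives, so the initial division is made at the grandchildren's generation.
The descendants' portion (£450,000) is divided into 10 shares of £45,000: Kaspar, Dario, Zane, Zofia, Ione, Teodor, and Qadir each take £45,000; Xiomara's £45,000 share passes to Xiomara's issue; Carmen's £45,000 share passes to Carmen's issue; Esperanza's £45,000 share passes to Esperanza's issue.
Xiomara's share (£45,000) is divided into 3 shares of £15,000: Verity, Svea, and Adaeze each take £15,000.
Carmen's share (£45,000) is divided into 3 shares of £15,000: Xiulan, Liora, and Desmond each take £15,000.
Esperanza's share (£45,000) is divided into 2 shares of £22,500: Anna and Elio each take £22,500.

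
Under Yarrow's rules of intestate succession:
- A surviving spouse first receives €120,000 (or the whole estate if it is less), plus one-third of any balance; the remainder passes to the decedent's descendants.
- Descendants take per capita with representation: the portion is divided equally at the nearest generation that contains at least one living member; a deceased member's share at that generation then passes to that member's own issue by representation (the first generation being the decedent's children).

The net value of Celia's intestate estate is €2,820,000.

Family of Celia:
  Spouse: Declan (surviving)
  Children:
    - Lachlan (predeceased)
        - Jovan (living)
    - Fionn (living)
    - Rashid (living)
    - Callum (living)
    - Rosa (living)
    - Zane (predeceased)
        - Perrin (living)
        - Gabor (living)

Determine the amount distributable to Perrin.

Declan first takes €120,000, leaving a balance of €2,700,000. Declan then takes one-third of the balance (€900,000), for a total of €1,020,000. The remaining €1,800,000 passes to the descendants.
The descendants' portion (€1,800,000) is divided into 6 shares of €300,000: Fionn, Rashid, Callum, and Rosa each take €300,000; Lachlan's €300,000 share passes to Lachlan's issue; Zane's €300,000 share passes to Zane's issue.
Lachlan's share (€300,000) passes entirely to Jovan.
Zane's share (€300,000) is divided into 2 shares of €150,000: Perrin and Gabor each take €150,000.

Perrin receives €150,000.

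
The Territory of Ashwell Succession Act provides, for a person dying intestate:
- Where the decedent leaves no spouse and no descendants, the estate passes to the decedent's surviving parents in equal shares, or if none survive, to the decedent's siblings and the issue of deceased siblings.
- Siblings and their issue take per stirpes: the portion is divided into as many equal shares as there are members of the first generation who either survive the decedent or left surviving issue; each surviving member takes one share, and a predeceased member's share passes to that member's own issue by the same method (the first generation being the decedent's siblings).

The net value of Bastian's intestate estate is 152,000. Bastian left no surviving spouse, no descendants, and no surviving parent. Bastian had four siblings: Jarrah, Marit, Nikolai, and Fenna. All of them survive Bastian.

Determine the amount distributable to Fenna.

Fenna receives 38,000.

The entire 152,000 passes to the siblings and their issue.
That amount (152,000) is divided into 4 shares of 38,000: Jarrah, Marit, Nikolai, and Fenna each take 38,000.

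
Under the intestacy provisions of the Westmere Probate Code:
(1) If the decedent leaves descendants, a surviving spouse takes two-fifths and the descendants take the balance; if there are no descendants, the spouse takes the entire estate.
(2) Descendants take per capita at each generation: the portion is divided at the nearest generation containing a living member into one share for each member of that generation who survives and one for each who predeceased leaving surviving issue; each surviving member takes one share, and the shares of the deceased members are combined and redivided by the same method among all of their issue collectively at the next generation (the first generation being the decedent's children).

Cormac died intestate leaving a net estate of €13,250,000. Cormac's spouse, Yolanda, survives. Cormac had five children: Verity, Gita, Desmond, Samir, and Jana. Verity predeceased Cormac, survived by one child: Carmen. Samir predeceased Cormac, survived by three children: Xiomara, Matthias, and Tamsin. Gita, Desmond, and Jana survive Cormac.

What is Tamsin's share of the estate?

Tamsin receives €795,000.

Yolanda takes two-fifths of €13,250,000 = €5,300,000. The remaining €7,950,000 passes to the descendants.
The descendants' portion (€7,950,000) is divided at the children's generation into 5 shares of €1,590,000. Gita, Desmond, and Jana each take €1,590,000. The 2 shares of the deceased (Verity and Samir) are combined into a pool of €3,180,000.
That pool (€3,180,000) is divided at the grandchildren's generation equally among Carmen, Xiomara, Matthias, and Tamsin: €795,000 each.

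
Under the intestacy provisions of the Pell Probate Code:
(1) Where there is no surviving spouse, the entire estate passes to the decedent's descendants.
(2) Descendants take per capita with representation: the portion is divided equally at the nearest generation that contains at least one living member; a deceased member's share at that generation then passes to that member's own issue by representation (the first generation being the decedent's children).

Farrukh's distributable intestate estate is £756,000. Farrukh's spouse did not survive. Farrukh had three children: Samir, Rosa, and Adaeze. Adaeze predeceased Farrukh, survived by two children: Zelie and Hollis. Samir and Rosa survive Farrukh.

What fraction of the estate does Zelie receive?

Zelie receives 1/6 of the estate.

The entire £756,000 passes to the descendants.
That amount (£756,000) is divided into 3 shares of £252,000: Samir and Rosa each take £252,000; Adaeze's £252,000 share passes to Adaeze's issue.
Adaeze's share (£252,000) is divided into 2 shares of £126,000: Zelie and Hollis each take £126,000.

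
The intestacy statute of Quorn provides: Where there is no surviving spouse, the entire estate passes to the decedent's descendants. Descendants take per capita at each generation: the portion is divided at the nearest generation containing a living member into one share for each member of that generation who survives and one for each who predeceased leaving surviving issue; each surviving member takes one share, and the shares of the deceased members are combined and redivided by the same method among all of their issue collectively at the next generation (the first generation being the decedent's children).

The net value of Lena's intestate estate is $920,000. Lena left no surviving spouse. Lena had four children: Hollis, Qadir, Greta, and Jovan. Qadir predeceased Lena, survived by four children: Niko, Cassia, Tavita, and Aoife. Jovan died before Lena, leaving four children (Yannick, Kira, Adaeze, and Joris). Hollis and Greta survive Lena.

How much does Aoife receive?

Aoife receives $57,500.

The entire $920,000 passes to the descendants.
That amount ($920,000) is divided at the children's generation into 4 shares of $230,000. Hollis and Greta each take $230,000. The 2 shares of the deceased (Qadir and Jovan) are combined into a pool of $460,000.
That pool ($460,000) is divided at the grandchildren's generation equally among Niko, Cassia, Tavita, Aoife, Yannick, Kira, Adaeze, and Joris: $57,500 each.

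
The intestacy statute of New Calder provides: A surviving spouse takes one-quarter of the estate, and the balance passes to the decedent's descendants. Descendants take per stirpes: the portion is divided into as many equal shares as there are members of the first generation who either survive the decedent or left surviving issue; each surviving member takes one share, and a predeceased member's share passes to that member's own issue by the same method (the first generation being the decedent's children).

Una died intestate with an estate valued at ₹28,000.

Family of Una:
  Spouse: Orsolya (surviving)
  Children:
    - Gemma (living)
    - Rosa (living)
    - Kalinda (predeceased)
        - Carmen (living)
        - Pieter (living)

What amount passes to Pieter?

Pieter receives ₹3,500.

Orsolya takes one-quarter of ₹28,000 = ₹7,000. The remaining ₹21,000 passes to the descendants.
The descendants' portion (₹21,000) is divided into 3 shares of ₹7,000: Gemma and Rosa each take ₹7,000; Kalinda's ₹7,000 share passes to Kalinda's issue.
Kalinda's share (₹7,000) is divided into 2 shares of ₹3,500: Carmen and Pieter each take ₹3,500.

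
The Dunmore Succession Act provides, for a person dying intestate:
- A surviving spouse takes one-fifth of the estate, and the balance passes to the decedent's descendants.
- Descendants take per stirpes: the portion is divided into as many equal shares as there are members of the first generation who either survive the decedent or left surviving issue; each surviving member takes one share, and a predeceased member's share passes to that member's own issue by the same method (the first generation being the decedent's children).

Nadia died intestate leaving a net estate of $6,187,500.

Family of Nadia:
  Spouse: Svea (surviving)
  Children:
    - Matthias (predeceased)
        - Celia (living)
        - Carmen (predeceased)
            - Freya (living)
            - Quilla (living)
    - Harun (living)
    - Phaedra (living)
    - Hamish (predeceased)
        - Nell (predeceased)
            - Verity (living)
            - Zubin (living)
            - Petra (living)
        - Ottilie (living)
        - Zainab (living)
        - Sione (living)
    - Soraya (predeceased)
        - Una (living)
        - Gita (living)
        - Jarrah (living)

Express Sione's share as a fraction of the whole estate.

Sione receives 1/25 of the estate.

Svea takes one-fifth of $6,187,500 = $1,237,500. The remaining $4,950,000 passes to the descendants.
The descendants' portion ($4,950,000) is divided into 5 shares of $990,000: Harun and Phaedra each take $990,000; Matthias's $990,000 share passes to Matthias's issue; Hamish's $990,000 share passes to Hamish's issue; Soraya's $990,000 share passes to Soraya's issue.
Matthias's share ($990,000) is divided into 2 shares of $495,000: Celia takes $495,000; Carmen's $495,000 share passes to Carmen's issue.
Carmen's share ($495,000) is divided into 2 shares of $247,500: Freya and Quilla each take $247,500.
Hamish's share ($990,000) is divided into 4 shares of $247,500: Ottilie, Zainab, and Sione each take $247,500; Nell's $247,500 share passes to Nell's issue.
Nell's share ($247,500) is divided into 3 shares of $82,500: Verity, Zubin, and Petra each take $82,500.
Soraya's share ($990,000) is divided into 3 shares of $330,000: Una, Gita, and Jarrah each take $330,000.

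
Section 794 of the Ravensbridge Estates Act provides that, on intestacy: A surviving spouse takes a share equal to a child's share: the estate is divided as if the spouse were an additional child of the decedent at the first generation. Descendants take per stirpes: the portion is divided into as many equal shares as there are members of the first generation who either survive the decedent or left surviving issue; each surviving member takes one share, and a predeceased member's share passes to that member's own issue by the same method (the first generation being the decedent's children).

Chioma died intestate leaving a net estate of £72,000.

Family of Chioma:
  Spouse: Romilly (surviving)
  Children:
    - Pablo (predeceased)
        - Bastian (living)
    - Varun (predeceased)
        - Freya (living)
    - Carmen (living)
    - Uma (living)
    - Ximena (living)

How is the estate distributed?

The spouse counts as an additional share at the children's level, so there are 6 primary shares of £12,000. Romilly takes one such share (£12,000).
The children's combined portion (£60,000) is divided into 5 shares of £12,000: Carmen, Uma, and Ximena each take £12,000; Pablo's £12,000 share passes to Pablo's issue; Varun's £12,000 share passes to Varun's issue.
Pablo's share (£12,000) passes entirely to Bastian.
Varun's share (£12,000) passes entirely to Freya.

Romilly: £12,000; Bastian: £12,000; Freya: £12,000; Carmen: £12,000; Uma: £12,000; Ximena: £12,000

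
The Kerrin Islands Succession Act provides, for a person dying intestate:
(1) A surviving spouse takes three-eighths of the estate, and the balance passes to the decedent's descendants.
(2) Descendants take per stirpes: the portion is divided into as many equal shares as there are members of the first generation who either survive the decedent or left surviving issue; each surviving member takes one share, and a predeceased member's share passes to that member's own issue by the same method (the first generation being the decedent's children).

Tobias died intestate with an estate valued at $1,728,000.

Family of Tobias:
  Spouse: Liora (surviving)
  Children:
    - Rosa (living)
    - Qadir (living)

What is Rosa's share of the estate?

Liora takes three-eighths of $1,728,000 = $648,000. The remaining $1,080,000 passes to the descendants.
The descendants' portion ($1,080,000) is divided into 2 shares of $540,000: Rosa and Qadir each take $540,000.

Rosa receives $540,000.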